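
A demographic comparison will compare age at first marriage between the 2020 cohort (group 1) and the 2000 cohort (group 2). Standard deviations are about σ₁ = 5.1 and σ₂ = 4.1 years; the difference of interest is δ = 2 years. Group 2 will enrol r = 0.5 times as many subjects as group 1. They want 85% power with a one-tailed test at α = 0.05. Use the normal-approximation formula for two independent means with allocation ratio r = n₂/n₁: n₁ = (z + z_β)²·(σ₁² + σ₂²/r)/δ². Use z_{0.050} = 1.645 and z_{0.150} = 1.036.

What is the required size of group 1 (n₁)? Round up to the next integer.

n₁ = 108

n₁ = (z_α + z_β)² · (σ₁² + σ₂²/r) / δ²
   = (1.645 + 1.036)² · (5.1² + 4.1²/0.5) / 2²
   = 7.1878 · (26.01 + 33.62) / 4
   = 7.1878 · 59.63 / 4
   = 107.15
Round up → n₁ = 108; n₂ = r·n₁ = 0.5 × 108 = 54.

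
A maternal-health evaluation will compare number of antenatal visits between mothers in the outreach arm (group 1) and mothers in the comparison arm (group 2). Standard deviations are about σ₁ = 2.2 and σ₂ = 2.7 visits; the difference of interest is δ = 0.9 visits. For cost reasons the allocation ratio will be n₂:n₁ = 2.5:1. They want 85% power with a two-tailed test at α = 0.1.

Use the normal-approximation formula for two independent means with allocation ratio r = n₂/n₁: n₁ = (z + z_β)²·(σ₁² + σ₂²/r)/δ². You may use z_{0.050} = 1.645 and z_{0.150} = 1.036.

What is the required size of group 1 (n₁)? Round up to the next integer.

n₁ = 69

n₁ = (z_{α/2} + z_β)² · (σ₁² + σ₂²/r) / δ²
   = (1.645 + 1.036)² · (2.2² + 2.7²/2.5) / 0.9²
   = 7.1878 · (4.84 + 2.916) / 0.81
   = 7.1878 · 7.756 / 0.81
   = 68.83
Round up → n₁ = 69; n₂ = r·n₁ = 2.5 × 69 = 173.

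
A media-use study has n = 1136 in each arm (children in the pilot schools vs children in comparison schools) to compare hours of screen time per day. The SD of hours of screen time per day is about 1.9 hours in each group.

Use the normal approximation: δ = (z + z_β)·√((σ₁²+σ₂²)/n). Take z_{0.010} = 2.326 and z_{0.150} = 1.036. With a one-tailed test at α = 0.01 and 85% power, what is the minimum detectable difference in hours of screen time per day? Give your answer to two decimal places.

δ = (z_α + z_β) · √((σ₁²+σ₂²)/n)
  = (2.326 + 1.036) · √(7.22/1136)
  = 3.362 · √0.00636
  = 3.362 · 0.0797
  = 0.2680

Minimum detectable difference ≈ 0.27 hours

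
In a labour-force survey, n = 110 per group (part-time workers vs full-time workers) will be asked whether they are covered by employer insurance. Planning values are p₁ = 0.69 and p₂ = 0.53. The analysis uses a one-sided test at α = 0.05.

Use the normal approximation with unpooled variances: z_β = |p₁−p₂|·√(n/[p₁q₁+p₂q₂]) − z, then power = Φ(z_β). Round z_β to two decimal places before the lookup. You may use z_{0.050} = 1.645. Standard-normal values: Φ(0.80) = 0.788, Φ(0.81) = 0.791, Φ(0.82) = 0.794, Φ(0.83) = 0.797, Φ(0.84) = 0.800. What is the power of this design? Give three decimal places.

Power ≈ 0.794

z_β = |p₁−p₂|·√(n/[p₁q₁+p₂q₂]) − z_α
    = 0.16 · √(110/0.4630) − 1.645
    = 0.16 · 15.4137 − 1.645
    = 2.4662 − 1.645 = 0.8212 → 0.82
Power = Φ(0.82) = 0.794.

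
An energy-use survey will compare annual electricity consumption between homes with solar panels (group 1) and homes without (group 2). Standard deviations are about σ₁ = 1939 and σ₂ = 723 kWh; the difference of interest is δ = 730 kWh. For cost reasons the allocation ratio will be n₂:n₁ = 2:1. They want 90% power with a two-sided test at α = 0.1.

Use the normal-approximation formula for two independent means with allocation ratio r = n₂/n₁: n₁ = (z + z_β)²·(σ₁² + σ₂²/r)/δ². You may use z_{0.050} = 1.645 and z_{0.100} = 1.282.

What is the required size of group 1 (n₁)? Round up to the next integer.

n₁ = 65

n₁ = (z_{α/2} + z_β)² · (σ₁² + σ₂²/r) / δ²
   = (1.645 + 1.282)² · (1939² + 723²/2) / 730²
   = 8.5673 · (3759721 + 261364.5) / 532900
   = 8.5673 · 4021085.5 / 532900
   = 64.65
Round up → n₁ = 65; n₂ = r·n₁ = 2 × 65 = 130.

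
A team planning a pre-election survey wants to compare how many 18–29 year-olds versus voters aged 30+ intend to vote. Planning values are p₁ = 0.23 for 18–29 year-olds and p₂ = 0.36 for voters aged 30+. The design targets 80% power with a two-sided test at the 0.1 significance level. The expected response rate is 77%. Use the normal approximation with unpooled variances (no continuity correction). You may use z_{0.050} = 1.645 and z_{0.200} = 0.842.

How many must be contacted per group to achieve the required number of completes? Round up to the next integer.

n = 194 per group

n = (z_{α/2} + z_β)² · [p₁(1−p₁) + p₂(1−p₂)] / (p₁ − p₂)²
  = (1.645 + 0.842)² · (0.23·0.77 + 0.36·0.64) / (-0.13)²
  = (2.487)² · (0.1771 + 0.2304) / 0.0169
  = 6.1852 · 0.4075 / 0.0169
  = 149.14
Adjust for 77% response: 149.14 / 0.77 = 193.69.
Round up → n = 194 per group.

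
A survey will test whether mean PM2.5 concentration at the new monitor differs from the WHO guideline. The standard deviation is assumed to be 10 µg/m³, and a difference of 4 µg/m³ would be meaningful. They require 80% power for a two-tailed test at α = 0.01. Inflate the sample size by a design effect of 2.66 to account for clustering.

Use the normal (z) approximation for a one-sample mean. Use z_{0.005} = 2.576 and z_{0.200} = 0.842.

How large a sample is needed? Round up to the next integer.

n = (z_{α/2} + z_β)² · σ² / δ²
  = (2.576 + 0.842)² · 10² / 4²
  = 11.6827 · 100 / 16
  = 73.02
Design effect: 2.66 × 73.02 = 194.23.
Round up → n = 195.

n = 195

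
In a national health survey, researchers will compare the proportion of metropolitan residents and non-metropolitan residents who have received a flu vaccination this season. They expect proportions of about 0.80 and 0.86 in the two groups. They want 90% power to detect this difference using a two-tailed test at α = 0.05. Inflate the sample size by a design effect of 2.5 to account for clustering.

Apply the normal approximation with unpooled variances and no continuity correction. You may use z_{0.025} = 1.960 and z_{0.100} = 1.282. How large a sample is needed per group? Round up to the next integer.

n = 2047 per group

n = (z_{α/2} + z_β)² · [p₁(1−p₁) + p₂(1−p₂)] / (p₁ − p₂)²
  = (1.960 + 1.282)² · (0.80·0.20 + 0.86·0.14) / (-0.06)²
  = (3.242)² · (0.1600 + 0.1204) / 0.0036
  = 10.5106 · 0.2804 / 0.0036
  = 818.66
Design effect: 2.5 × 818.66 = 2046.64.
Round up → n = 2047 per group.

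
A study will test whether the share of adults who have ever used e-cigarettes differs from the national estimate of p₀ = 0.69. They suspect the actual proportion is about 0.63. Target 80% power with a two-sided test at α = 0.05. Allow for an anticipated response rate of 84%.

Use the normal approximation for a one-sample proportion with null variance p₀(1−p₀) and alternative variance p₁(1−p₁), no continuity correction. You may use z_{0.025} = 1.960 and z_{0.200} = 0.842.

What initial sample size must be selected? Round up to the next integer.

n = [z_{α/2}·√(p₀q₀) + z_β·√(p₁q₁)]² / (p₁ − p₀)²
  = [1.960·√(0.69·0.31) + 0.842·√(0.63·0.37)]² / (-0.06)²
  = [1.960·0.4625 + 0.842·0.4828]² / 0.0036
  = [1.3130]² / 0.0036
  = 478.89
Adjust for 84% response: 478.89 / 0.84 = 570.10.
Round up → n = 571.

n = 571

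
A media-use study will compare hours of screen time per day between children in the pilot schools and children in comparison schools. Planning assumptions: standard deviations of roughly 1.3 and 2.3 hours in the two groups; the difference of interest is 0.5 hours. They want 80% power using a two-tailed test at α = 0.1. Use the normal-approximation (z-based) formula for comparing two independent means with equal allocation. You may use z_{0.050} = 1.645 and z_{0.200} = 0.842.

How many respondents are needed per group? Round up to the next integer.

n = 173 per group

n = (z_{α/2} + z_β)² · (σ₁² + σ₂²) / δ²
  = (1.645 + 0.842)² · (1.3² + 2.3² = 6.98) / 0.5²
  = 6.1852 · 6.98 / 0.25
  = 172.69
Round up → n = 173 per group.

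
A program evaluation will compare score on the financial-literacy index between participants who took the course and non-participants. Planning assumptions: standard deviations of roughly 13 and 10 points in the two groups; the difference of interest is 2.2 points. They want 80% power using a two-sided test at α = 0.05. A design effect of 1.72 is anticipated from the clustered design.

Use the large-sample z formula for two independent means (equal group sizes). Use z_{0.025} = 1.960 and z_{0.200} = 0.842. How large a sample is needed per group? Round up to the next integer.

n = (z_{α/2} + z_β)² · (σ₁² + σ₂²) / δ²
  = (1.960 + 0.842)² · (13² + 10² = 269) / 2.2²
  = 7.8512 · 269 / 4.84
  = 436.36
Design effect: 1.72 × 436.36 = 750.54.
Round up → n = 751 per group.

n = 751 per group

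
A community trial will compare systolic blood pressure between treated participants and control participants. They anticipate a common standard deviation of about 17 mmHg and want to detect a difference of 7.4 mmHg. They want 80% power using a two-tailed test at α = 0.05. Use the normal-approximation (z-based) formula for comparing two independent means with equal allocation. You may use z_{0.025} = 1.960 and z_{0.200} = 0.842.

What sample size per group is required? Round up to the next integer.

n = (z_{α/2} + z_β)² · (σ₁² + σ₂²) / δ²
  = (1.960 + 0.842)² · (2·17² = 578) / 7.4²
  = 7.8512 · 578 / 54.76
  = 82.87
Round up → n = 83 per group.

n = 83 per group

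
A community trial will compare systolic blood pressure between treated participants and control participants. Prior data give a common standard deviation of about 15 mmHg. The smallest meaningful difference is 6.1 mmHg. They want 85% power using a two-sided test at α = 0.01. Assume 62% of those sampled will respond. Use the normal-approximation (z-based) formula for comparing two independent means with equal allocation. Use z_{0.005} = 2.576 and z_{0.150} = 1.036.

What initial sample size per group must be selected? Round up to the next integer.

n = (z_{α/2} + z_β)² · (σ₁² + σ₂²) / δ²
  = (2.576 + 1.036)² · (2·15² = 450) / 6.1²
  = 13.0465 · 450 / 37.21
  = 157.78
Adjust for 62% response: 157.78 / 0.62 = 254.48.
Round up → n = 255 per group.

n = 255 per group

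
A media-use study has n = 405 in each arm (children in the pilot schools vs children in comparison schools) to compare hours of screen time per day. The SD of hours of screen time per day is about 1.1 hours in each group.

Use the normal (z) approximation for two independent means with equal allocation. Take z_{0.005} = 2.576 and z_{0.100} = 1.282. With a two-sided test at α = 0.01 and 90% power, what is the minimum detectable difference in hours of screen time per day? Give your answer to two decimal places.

δ = (z_{α/2} + z_β) · √((σ₁²+σ₂²)/n)
  = (2.576 + 1.282) · √(2.42/405)
  = 3.858 · √0.00598
  = 3.858 · 0.0773
  = 0.2982

Minimum detectable difference ≈ 0.30 hours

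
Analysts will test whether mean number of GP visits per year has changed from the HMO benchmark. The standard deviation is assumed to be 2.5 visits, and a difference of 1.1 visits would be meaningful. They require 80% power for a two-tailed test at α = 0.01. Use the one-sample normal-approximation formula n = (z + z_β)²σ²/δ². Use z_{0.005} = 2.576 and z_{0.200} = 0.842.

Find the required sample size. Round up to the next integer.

n = 61

n = (z_{α/2} + z_β)² · σ² / δ²
  = (2.576 + 0.842)² · 2.5² / 1.1²
  = 11.6827 · 6.25 / 1.21
  = 60.34
Round up → n = 61.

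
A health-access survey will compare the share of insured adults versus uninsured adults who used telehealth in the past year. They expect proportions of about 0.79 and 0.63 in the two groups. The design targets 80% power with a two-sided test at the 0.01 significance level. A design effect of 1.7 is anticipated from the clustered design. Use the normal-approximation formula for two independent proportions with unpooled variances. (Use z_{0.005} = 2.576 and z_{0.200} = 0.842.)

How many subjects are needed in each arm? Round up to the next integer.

n = (z_{α/2} + z_β)² · [p₁(1−p₁) + p₂(1−p₂)] / (p₁ − p₂)²
  = (2.576 + 0.842)² · (0.79·0.21 + 0.63·0.37) / (0.16)²
  = (3.418)² · (0.1659 + 0.2331) / 0.0256
  = 11.6827 · 0.3990 / 0.0256
  = 182.09
Design effect: 1.7 × 182.09 = 309.55.
Round up → n = 310 per group.

n = 310 per group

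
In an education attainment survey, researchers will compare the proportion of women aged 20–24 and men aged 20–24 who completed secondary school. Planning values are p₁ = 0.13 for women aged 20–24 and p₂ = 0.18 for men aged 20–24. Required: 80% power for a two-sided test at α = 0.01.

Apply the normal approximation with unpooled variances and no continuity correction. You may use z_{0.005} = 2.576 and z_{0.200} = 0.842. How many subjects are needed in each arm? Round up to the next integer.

n = 1219 per group

n = (z_{α/2} + z_β)² · [p₁(1−p₁) + p₂(1−p₂)] / (p₁ − p₂)²
  = (2.576 + 0.842)² · (0.13·0.87 + 0.18·0.82) / (-0.05)²
  = (3.418)² · (0.1131 + 0.1476) / 0.0025
  = 11.6827 · 0.2607 / 0.0025
  = 1218.27
Round up → n = 1219 per group.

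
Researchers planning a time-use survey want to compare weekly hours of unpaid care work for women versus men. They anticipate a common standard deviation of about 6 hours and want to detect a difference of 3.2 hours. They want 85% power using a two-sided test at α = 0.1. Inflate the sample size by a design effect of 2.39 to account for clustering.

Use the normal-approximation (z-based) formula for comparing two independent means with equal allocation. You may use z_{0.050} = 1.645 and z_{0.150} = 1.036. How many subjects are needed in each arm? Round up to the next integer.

n = (z_{α/2} + z_β)² · (σ₁² + σ₂²) / δ²
  = (1.645 + 1.036)² · (2·6² = 72) / 3.2²
  = 7.1878 · 72 / 10.24
  = 50.54
Design effect: 2.39 × 50.54 = 120.79.
Round up → n = 121 per group.

n = 121 per group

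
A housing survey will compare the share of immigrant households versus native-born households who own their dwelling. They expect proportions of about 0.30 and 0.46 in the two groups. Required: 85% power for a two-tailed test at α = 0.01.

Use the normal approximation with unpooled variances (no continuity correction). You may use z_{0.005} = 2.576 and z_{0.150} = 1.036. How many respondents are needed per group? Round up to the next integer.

n = (z_{α/2} + z_β)² · [p₁(1−p₁) + p₂(1−p₂)] / (p₁ − p₂)²
  = (2.576 + 1.036)² · (0.30·0.70 + 0.46·0.54) / (-0.16)²
  = (3.612)² · (0.2100 + 0.2484) / 0.0256
  = 13.0465 · 0.4584 / 0.0256
  = 233.61
Round up → n = 234 per group.

n = 234 per group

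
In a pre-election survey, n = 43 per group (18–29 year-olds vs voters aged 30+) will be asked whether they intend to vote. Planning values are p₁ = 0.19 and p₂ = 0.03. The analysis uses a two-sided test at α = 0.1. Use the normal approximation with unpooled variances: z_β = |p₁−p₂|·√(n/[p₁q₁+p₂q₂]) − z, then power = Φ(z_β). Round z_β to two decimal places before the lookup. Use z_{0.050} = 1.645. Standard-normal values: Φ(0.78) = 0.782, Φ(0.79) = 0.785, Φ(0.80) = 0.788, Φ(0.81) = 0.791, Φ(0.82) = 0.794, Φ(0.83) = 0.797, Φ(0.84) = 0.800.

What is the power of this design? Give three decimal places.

Power ≈ 0.791

z_β = |p₁−p₂|·√(n/[p₁q₁+p₂q₂]) − z_{α/2}
    = 0.16 · √(43/0.1830) − 1.645
    = 0.16 · 15.3288 − 1.645
    = 2.4526 − 1.645 = 0.8076 → 0.81
Power = Φ(0.81) = 0.791.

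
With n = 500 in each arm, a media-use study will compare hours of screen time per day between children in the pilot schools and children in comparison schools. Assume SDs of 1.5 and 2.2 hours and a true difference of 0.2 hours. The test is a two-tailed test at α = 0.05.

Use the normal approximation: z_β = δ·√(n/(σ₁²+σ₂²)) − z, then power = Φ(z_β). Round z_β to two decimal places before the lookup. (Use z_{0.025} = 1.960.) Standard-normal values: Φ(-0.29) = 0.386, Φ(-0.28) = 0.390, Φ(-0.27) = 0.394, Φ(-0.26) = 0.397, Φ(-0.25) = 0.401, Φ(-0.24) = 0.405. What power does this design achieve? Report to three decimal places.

Power ≈ 0.390

z_β = δ·√(n/(σ₁²+σ₂²)) − z_{α/2}
    = 0.2 · √(500/7.09) − 1.960
    = 0.2 · 8.39773 − 1.960
    = 1.6795 − 1.960 = -0.2805 → -0.28
Power = Φ(-0.28) = 0.390.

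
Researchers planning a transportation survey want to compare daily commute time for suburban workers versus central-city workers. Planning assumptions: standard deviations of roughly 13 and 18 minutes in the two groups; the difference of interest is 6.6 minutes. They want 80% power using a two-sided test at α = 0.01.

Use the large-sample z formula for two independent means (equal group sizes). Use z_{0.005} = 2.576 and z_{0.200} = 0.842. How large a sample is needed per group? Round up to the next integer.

n = 133 per group

n = (z_{α/2} + z_β)² · (σ₁² + σ₂²) / δ²
  = (2.576 + 0.842)² · (13² + 18² = 493) / 6.6²
  = 11.6827 · 493 / 43.56
  = 132.22
Round up → n = 133 per group.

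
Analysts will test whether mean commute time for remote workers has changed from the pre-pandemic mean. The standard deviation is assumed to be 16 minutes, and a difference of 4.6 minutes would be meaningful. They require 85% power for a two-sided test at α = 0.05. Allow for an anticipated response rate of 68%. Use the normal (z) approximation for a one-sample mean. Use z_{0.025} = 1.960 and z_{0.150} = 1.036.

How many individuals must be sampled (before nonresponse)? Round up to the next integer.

n = 160

n = (z_{α/2} + z_β)² · σ² / δ²
  = (1.960 + 1.036)² · 16² / 4.6²
  = 8.9760 · 256 / 21.16
  = 108.59
Adjust for 68% response: 108.59 / 0.68 = 159.70.
Round up → n = 160.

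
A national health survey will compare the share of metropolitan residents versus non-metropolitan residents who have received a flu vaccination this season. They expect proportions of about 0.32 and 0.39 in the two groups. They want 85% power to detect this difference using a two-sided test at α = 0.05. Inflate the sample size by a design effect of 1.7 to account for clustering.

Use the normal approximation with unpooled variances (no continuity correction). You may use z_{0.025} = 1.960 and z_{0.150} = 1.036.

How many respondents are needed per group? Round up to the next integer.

n = 1419 per group

n = (z_{α/2} + z_β)² · [p₁(1−p₁) + p₂(1−p₂)] / (p₁ − p₂)²
  = (1.960 + 1.036)² · (0.32·0.68 + 0.39·0.61) / (-0.07)²
  = (2.996)² · (0.2176 + 0.2379) / 0.0049
  = 8.9760 · 0.4555 / 0.0049
  = 834.40
Design effect: 1.7 × 834.40 = 1418.49.
Round up → n = 1419 per group.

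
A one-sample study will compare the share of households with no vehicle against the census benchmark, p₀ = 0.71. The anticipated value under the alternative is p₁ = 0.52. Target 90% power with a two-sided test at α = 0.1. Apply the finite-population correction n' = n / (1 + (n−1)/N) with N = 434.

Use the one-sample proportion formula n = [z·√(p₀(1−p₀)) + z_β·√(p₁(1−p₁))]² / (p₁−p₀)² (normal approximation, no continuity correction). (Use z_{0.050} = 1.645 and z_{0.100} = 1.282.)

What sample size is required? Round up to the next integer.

n = 48

n = [z_{α/2}·√(p₀q₀) + z_β·√(p₁q₁)]² / (p₁ − p₀)²
  = [1.645·√(0.71·0.29) + 1.282·√(0.52·0.48)]² / (-0.19)²
  = [1.645·0.4538 + 1.282·0.4996]² / 0.0361
  = [1.3869]² / 0.0361
  = 53.28
Finite-population correction (N = 434): 53.28 / (1 + (53.28 − 1)/434) = 47.56.
Round up → n = 48.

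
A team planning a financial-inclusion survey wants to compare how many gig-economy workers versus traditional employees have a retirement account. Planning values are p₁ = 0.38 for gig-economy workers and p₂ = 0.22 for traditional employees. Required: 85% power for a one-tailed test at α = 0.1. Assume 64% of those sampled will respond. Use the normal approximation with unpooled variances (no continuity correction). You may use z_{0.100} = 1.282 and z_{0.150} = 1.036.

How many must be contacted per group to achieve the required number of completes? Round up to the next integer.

n = 134 per group

n = (z_α + z_β)² · [p₁(1−p₁) + p₂(1−p₂)] / (p₁ − p₂)²
  = (1.282 + 1.036)² · (0.38·0.62 + 0.22·0.78) / (0.16)²
  = (2.318)² · (0.2356 + 0.1716) / 0.0256
  = 5.3731 · 0.4072 / 0.0256
  = 85.47
Adjust for 64% response: 85.47 / 0.64 = 133.54.
Round up → n = 134 per group.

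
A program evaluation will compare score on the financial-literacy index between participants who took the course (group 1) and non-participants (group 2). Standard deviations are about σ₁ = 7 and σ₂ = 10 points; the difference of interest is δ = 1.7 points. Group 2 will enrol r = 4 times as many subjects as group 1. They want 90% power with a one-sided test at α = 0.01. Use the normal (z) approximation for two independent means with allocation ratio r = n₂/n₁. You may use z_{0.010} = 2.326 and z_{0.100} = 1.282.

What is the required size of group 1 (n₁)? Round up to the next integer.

n₁ = 334

n₁ = (z_α + z_β)² · (σ₁² + σ₂²/r) / δ²
   = (2.326 + 1.282)² · (7² + 10²/4) / 1.7²
   = 13.0177 · (49 + 25) / 2.89
   = 13.0177 · 74 / 2.89
   = 333.32
Round up → n₁ = 334; n₂ = r·n₁ = 4 × 334 = 1336.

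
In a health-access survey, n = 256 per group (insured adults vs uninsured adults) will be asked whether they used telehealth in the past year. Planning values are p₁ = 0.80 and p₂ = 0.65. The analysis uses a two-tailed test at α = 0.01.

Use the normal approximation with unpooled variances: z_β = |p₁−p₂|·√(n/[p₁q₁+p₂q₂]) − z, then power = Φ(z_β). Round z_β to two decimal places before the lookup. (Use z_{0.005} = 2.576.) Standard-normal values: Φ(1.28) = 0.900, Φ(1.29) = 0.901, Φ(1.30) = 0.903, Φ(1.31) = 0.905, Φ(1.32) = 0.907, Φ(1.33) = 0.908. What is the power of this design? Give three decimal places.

z_β = |p₁−p₂|·√(n/[p₁q₁+p₂q₂]) − z_{α/2}
    = 0.15 · √(256/0.3875) − 2.576
    = 0.15 · 25.7030 − 2.576
    = 3.8555 − 2.576 = 1.2795 → 1.28
Power = Φ(1.28) = 0.900.

Power ≈ 0.900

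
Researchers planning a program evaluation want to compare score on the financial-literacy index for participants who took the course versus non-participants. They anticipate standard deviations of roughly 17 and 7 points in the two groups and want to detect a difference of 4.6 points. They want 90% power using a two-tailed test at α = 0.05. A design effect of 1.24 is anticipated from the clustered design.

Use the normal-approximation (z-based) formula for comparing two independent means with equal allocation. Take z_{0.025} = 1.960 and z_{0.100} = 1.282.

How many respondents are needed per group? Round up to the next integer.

n = 209 per group

n = (z_{α/2} + z_β)² · (σ₁² + σ₂²) / δ²
  = (1.960 + 1.282)² · (17² + 7² = 338) / 4.6²
  = 10.5106 · 338 / 21.16
  = 167.89
Design effect: 1.24 × 167.89 = 208.18.
Round up → n = 209 per group.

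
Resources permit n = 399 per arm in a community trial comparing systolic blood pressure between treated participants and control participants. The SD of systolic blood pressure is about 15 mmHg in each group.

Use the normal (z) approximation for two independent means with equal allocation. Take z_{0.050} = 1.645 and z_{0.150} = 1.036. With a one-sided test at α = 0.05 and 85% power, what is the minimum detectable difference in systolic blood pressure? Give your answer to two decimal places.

Minimum detectable difference ≈ 2.85 mmHg

δ = (z_α + z_β) · √((σ₁²+σ₂²)/n)
  = (1.645 + 1.036) · √(450/399)
  = 2.681 · √1.1278
  = 2.681 · 1.0620
  = 2.8472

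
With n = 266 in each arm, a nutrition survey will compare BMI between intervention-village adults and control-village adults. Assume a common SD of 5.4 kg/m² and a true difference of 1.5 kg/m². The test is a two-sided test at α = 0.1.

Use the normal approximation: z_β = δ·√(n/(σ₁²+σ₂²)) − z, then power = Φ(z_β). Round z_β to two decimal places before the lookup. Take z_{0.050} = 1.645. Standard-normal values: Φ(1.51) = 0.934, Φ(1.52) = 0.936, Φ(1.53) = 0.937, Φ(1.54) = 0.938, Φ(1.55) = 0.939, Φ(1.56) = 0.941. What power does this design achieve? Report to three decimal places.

Power ≈ 0.941

z_β = δ·√(n/(σ₁²+σ₂²)) − z_{α/2}
    = 1.5 · √(266/58.32) − 1.645
    = 1.5 · 2.13566 − 1.645
    = 3.2035 − 1.645 = 1.5585 → 1.56
Power = Φ(1.56) = 0.941.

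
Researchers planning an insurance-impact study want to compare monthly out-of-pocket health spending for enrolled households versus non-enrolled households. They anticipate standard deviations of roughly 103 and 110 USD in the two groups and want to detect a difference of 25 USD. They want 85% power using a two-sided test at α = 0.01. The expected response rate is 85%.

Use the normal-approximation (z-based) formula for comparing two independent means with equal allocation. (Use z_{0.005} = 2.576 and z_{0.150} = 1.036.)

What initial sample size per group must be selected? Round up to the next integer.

n = 558 per group

n = (z_{α/2} + z_β)² · (σ₁² + σ₂²) / δ²
  = (2.576 + 1.036)² · (103² + 110² = 22709) / 25²
  = 13.0465 · 22709 / 625
  = 474.04
Adjust for 85% response: 474.04 / 0.85 = 557.69.
Round up → n = 558 per group.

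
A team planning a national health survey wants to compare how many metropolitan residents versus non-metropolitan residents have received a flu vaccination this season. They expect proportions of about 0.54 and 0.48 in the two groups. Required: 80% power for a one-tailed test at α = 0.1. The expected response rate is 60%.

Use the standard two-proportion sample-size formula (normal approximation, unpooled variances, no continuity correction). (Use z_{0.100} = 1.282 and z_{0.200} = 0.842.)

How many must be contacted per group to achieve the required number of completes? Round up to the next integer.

n = 1041 per group

n = (z_α + z_β)² · [p₁(1−p₁) + p₂(1−p₂)] / (p₁ − p₂)²
  = (1.282 + 0.842)² · (0.54·0.46 + 0.48·0.52) / (0.06)²
  = (2.124)² · (0.2484 + 0.2496) / 0.0036
  = 4.5114 · 0.4980 / 0.0036
  = 624.07
Adjust for 60% response: 624.07 / 0.60 = 1040.12.
Round up → n = 1041 per group.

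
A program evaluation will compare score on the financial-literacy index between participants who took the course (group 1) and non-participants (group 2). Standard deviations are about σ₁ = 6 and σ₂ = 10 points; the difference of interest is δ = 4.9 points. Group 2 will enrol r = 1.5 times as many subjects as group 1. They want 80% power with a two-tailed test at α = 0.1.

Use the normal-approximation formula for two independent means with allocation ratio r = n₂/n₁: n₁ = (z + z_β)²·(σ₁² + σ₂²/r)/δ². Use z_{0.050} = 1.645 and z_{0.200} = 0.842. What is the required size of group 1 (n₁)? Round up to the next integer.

n₁ = (z_{α/2} + z_β)² · (σ₁² + σ₂²/r) / δ²
   = (1.645 + 0.842)² · (6² + 10²/1.5) / 4.9²
   = 6.1852 · (36 + 66.6667) / 24.01
   = 6.1852 · 102.6667 / 24.01
   = 26.45
Round up → n₁ = 27; n₂ = r·n₁ = 1.5 × 27 = 41.

n₁ = 27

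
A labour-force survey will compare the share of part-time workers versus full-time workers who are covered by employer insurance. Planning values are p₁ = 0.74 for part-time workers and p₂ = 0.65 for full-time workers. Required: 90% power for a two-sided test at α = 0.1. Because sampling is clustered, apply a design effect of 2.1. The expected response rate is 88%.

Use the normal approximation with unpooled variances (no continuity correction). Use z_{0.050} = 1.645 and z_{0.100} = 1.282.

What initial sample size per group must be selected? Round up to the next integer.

n = (z_{α/2} + z_β)² · [p₁(1−p₁) + p₂(1−p₂)] / (p₁ − p₂)²
  = (1.645 + 1.282)² · (0.74·0.26 + 0.65·0.35) / (0.09)²
  = (2.927)² · (0.1924 + 0.2275) / 0.0081
  = 8.5673 · 0.4199 / 0.0081
  = 444.13
Design effect: 2.1 × 444.13 = 932.66.
Adjust for 88% response: 932.66 / 0.88 = 1059.85.
Round up → n = 1060 per group.

n = 1060 per group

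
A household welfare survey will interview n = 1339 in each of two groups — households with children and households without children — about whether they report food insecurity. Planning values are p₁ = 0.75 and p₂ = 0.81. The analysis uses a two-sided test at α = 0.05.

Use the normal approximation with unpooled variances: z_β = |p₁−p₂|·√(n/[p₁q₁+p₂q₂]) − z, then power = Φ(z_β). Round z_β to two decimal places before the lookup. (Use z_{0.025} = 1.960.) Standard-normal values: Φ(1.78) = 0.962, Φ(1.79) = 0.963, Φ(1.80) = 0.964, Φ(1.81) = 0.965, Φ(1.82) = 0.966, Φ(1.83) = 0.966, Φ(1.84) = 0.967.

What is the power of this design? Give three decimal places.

Power ≈ 0.964

z_β = |p₁−p₂|·√(n/[p₁q₁+p₂q₂]) − z_{α/2}
    = 0.06 · √(1339/0.3414) − 1.960
    = 0.06 · 62.6266 − 1.960
    = 3.7576 − 1.960 = 1.7976 → 1.80
Power = Φ(1.80) = 0.964.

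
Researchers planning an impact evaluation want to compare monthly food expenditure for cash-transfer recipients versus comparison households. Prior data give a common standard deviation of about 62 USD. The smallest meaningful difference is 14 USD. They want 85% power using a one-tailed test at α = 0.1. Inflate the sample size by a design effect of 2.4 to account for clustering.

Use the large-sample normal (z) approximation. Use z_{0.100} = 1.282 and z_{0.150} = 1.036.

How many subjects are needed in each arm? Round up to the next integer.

n = 506 per group

n = (z_α + z_β)² · (σ₁² + σ₂²) / δ²
  = (1.282 + 1.036)² · (2·62² = 7688) / 14²
  = 5.3731 · 7688 / 196
  = 210.76
Design effect: 2.4 × 210.76 = 505.82.
Round up → n = 506 per group.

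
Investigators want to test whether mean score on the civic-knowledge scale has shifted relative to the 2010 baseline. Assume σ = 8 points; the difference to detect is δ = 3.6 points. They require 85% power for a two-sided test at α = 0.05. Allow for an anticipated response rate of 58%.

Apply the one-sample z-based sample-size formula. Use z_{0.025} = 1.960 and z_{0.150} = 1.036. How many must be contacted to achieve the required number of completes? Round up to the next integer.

n = (z_{α/2} + z_β)² · σ² / δ²
  = (1.960 + 1.036)² · 8² / 3.6²
  = 8.9760 · 64 / 12.96
  = 44.33
Adjust for 58% response: 44.33 / 0.58 = 76.42.
Round up → n = 77.

n = 77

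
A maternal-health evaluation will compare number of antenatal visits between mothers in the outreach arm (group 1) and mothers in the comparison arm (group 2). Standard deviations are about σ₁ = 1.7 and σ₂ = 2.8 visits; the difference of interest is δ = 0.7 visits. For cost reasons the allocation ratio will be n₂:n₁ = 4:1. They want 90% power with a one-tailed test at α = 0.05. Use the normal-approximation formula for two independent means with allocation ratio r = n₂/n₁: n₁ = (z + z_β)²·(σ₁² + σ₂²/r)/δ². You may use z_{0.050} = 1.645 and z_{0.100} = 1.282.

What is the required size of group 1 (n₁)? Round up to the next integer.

n₁ = (z_α + z_β)² · (σ₁² + σ₂²/r) / δ²
   = (1.645 + 1.282)² · (1.7² + 2.8²/4) / 0.7²
   = 8.5673 · (2.89 + 1.96) / 0.49
   = 8.5673 · 4.85 / 0.49
   = 84.80
Round up → n₁ = 85; n₂ = r·n₁ = 4 × 85 = 340.

n₁ = 85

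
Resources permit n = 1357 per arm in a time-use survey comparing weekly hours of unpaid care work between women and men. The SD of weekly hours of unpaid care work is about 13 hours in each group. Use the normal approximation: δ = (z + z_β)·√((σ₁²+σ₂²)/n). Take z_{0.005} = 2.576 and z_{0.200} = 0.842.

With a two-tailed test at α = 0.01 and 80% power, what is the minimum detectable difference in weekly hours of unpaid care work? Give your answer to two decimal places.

δ = (z_{α/2} + z_β) · √((σ₁²+σ₂²)/n)
  = (2.576 + 0.842) · √(338/1357)
  = 3.418 · √0.24908
  = 3.418 · 0.4991
  = 1.7058

Minimum detectable difference ≈ 1.71 hours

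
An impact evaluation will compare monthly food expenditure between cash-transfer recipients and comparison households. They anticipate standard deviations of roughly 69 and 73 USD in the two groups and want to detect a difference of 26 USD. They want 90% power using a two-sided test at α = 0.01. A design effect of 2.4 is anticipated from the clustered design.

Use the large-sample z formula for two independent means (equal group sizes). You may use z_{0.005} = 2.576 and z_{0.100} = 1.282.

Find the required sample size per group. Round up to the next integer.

n = 534 per group

n = (z_{α/2} + z_β)² · (σ₁² + σ₂²) / δ²
  = (2.576 + 1.282)² · (69² + 73² = 10090) / 26²
  = 14.8842 · 10090 / 676
  = 222.16
Design effect: 2.4 × 222.16 = 533.19.
Round up → n = 534 per group.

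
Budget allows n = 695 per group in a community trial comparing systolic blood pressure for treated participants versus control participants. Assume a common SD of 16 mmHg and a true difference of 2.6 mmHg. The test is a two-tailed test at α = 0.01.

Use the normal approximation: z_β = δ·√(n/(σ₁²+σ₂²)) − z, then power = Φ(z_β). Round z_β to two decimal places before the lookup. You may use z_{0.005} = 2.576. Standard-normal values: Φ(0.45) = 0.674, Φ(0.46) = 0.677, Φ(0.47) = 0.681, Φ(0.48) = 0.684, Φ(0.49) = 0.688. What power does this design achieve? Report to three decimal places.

Power ≈ 0.674

z_β = δ·√(n/(σ₁²+σ₂²)) − z_{α/2}
    = 2.6 · √(695/512) − 2.576
    = 2.6 · 1.16508 − 2.576
    = 3.0292 − 2.576 = 0.4532 → 0.45
Power = Φ(0.45) = 0.674.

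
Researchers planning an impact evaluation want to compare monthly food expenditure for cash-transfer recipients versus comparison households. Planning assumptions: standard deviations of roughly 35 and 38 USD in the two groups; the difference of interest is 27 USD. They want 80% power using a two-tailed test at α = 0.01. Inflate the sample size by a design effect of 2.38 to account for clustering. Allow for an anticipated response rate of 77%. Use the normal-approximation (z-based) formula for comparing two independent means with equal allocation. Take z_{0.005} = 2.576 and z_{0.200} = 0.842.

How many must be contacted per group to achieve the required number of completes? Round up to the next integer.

n = (z_{α/2} + z_β)² · (σ₁² + σ₂²) / δ²
  = (2.576 + 0.842)² · (35² + 38² = 2669) / 27²
  = 11.6827 · 2669 / 729
  = 42.77
Design effect: 2.38 × 42.77 = 101.80.
Adjust for 77% response: 101.80 / 0.77 = 132.21.
Round up → n = 133 per group.

n = 133 per group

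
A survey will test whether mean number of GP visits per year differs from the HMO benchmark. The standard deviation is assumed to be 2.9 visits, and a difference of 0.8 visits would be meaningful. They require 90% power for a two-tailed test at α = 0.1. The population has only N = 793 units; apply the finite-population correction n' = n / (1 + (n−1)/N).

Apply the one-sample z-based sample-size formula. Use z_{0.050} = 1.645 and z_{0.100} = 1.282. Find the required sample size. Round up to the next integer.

n = 99

n = (z_{α/2} + z_β)² · σ² / δ²
  = (1.645 + 1.282)² · 2.9² / 0.8²
  = 8.5673 · 8.41 / 0.64
  = 112.58
Finite-population correction (N = 793): 112.58 / (1 + (112.58 − 1)/793) = 98.69.
Round up → n = 99.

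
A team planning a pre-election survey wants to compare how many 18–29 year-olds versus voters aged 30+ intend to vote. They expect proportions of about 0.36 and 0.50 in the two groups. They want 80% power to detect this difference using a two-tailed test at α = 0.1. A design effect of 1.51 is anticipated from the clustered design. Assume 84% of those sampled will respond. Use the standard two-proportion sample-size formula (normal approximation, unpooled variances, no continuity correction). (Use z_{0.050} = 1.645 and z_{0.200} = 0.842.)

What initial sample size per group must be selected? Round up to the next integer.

n = (z_{α/2} + z_β)² · [p₁(1−p₁) + p₂(1−p₂)] / (p₁ − p₂)²
  = (1.645 + 0.842)² · (0.36·0.64 + 0.50·0.50) / (-0.14)²
  = (2.487)² · (0.2304 + 0.2500) / 0.0196
  = 6.1852 · 0.4804 / 0.0196
  = 151.60
Design effect: 1.51 × 151.60 = 228.92.
Adjust for 84% response: 228.92 / 0.84 = 272.52.
Round up → n = 273 per group.

n = 273 per group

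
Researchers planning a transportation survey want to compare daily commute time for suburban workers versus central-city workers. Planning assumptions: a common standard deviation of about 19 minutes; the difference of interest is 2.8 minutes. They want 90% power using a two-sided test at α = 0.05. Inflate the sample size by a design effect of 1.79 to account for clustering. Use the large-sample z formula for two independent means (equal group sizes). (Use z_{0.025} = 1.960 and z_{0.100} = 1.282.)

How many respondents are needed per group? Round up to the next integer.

n = 1733 per group

n = (z_{α/2} + z_β)² · (σ₁² + σ₂²) / δ²
  = (1.960 + 1.282)² · (2·19² = 722) / 2.8²
  = 10.5106 · 722 / 7.84
  = 967.94
Design effect: 1.79 × 967.94 = 1732.61.
Round up → n = 1733 per group.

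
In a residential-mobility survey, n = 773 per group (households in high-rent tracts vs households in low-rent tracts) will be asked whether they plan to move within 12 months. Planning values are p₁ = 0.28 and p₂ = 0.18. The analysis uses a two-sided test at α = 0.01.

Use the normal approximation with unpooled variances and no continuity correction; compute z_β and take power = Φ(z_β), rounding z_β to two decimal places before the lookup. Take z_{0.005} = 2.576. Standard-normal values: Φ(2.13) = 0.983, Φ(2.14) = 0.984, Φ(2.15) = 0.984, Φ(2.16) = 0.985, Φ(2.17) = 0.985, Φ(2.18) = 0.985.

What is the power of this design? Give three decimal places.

Power ≈ 0.983

z_β = |p₁−p₂|·√(n/[p₁q₁+p₂q₂]) − z_{α/2}
    = 0.10 · √(773/0.3492) − 2.576
    = 0.10 · 47.0492 − 2.576
    = 4.7049 − 2.576 = 2.1289 → 2.13
Power = Φ(2.13) = 0.983.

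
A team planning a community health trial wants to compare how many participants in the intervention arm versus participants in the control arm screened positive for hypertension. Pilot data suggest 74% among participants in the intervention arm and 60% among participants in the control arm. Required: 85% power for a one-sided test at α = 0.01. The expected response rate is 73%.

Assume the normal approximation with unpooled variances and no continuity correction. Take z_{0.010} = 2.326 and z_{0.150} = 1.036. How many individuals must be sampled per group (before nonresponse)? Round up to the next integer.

n = 342 per group

n = (z_α + z_β)² · [p₁(1−p₁) + p₂(1−p₂)] / (p₁ − p₂)²
  = (2.326 + 1.036)² · (0.74·0.26 + 0.60·0.40) / (0.14)²
  = (3.362)² · (0.1924 + 0.2400) / 0.0196
  = 11.3030 · 0.4324 / 0.0196
  = 249.36
Adjust for 73% response: 249.36 / 0.73 = 341.59.
Round up → n = 342 per group.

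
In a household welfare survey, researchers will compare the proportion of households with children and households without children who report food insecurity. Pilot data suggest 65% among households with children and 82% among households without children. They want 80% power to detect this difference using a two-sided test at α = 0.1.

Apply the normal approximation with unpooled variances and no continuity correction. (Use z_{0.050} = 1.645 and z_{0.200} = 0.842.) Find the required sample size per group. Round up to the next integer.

n = 81 per group

n = (z_{α/2} + z_β)² · [p₁(1−p₁) + p₂(1−p₂)] / (p₁ − p₂)²
  = (1.645 + 0.842)² · (0.65·0.35 + 0.82·0.18) / (-0.17)²
  = (2.487)² · (0.2275 + 0.1476) / 0.0289
  = 6.1852 · 0.3751 / 0.0289
  = 80.28
Round up → n = 81 per group.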